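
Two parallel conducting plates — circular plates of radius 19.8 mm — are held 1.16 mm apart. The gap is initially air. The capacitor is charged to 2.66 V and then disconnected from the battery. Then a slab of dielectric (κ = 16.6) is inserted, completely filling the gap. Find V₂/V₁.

Isolated ⇒ Q is held fixed.
C₂ = 16.6 C₁ and V = Q/C, so V₂/V₁ = C₁/C₂ = 0.0602.

V₂/V₁ ≈ 0.0602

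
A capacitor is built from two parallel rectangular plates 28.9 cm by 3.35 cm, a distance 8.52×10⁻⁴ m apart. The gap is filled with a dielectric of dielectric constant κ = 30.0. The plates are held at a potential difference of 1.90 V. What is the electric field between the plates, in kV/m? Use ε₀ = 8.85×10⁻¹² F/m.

E ≈ 2.23 kV/m

E = V/d = 1.90 / 8.52×10⁻⁴ = 2.23×10³ V/m.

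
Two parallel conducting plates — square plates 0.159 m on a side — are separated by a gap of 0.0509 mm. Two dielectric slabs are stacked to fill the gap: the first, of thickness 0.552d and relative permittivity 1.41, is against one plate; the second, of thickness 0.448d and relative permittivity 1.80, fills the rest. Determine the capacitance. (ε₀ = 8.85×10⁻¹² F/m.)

A = (0.159 m)² = 2.53×10⁻² m².
Stacked slabs ⇒ two capacitors in series, each with the full plate area.
C₁ = κ₁ε₀A/d₁ = 1.41 × 8.85×10⁻¹² × 2.53×10⁻² / 2.81×10⁻⁵ = 1.12×10⁻⁸ F.
C₂ = κ₂ε₀A/d₂ = 1.80 × 8.85×10⁻¹² × 2.53×10⁻² / 2.28×10⁻⁵ = 1.77×10⁻⁸ F.
C = (1/C₁ + 1/C₂)⁻¹ = 6.86×10⁻⁹ F.

6.86 nF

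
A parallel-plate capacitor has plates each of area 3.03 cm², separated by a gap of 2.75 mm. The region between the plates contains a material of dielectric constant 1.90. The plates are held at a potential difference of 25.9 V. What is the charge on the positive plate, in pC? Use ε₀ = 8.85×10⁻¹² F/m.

Q ≈ 48.0 pC

A = 3.03 cm² = 3.03×10⁻⁴ m².
C = κε₀A/d = 1.90 × 8.85×10⁻¹² × 3.03×10⁻⁴ / 2.75×10⁻³ = 1.85×10⁻¹² F.
Q = CV = 1.85×10⁻¹² × 25.9 = 4.80×10⁻¹¹ C.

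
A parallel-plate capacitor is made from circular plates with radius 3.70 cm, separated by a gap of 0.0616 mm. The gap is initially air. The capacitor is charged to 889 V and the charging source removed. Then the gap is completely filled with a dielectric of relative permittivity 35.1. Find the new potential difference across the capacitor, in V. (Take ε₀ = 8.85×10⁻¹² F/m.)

A = π(3.70 cm)² = 4.30×10⁻³ m².
Initially C₁ = ε₀A/d = 8.85×10⁻¹² × 4.30×10⁻³ / 6.16×10⁻⁵ = 6.18×10⁻¹⁰ F.
V₁ = 8.89×10² V.
Isolated ⇒ Q is held fixed. C₂ = 35.1 C₁ and V = Q/C, so V₂/V₁ = C₁/C₂ = 0.0285.
V₂ = 0.0285 × 8.89×10² = 25.3 V.

V ≈ 25.3 V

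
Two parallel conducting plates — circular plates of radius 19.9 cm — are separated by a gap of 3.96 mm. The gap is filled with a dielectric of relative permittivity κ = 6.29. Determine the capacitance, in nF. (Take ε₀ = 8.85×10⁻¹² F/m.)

A = π(19.9 cm)² = 0.124 m².
C = κε₀A/d = 6.29 × 8.85×10⁻¹² × 0.124 / 3.96×10⁻³ = 1.75×10⁻⁹ F.

1.75 nF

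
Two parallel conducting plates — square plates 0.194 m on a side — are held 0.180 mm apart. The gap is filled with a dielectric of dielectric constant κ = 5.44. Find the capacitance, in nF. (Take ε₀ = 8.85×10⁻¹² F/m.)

C ≈ 10.1 nF

A = (0.194 m)² = 3.76×10⁻² m².
C = κε₀A/d = 5.44 × 8.85×10⁻¹² × 3.76×10⁻² / 1.80×10⁻⁴ = 1.01×10⁻⁸ F.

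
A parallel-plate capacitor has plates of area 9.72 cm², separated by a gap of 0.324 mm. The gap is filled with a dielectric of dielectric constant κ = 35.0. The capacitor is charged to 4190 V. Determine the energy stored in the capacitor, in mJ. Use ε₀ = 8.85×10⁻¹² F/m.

8.16 mJ

A = 9.72 cm² = 9.72×10⁻⁴ m².
C = κε₀A/d = 35.0 × 8.85×10⁻¹² × 9.72×10⁻⁴ / 3.24×10⁻⁴ = 9.29×10⁻¹⁰ F.
U = ½CV² = ½ × 9.29×10⁻¹⁰ × (4190)² = 8.16×10⁻³ J.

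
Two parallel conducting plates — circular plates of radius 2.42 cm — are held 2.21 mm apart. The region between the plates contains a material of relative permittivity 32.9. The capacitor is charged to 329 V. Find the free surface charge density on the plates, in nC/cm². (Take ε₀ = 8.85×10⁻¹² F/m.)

σ ≈ 4.33 nC/cm²

A = π(2.42 cm)² = 1.84×10⁻³ m².
C = κε₀A/d = 32.9 × 8.85×10⁻¹² × 1.84×10⁻³ / 2.21×10⁻³ = 2.42×10⁻¹⁰ F.
σ = Q/A = CV/A = 2.42×10⁻¹⁰ × 329 / 1.84×10⁻³ = 4.33×10⁻⁵ C/m².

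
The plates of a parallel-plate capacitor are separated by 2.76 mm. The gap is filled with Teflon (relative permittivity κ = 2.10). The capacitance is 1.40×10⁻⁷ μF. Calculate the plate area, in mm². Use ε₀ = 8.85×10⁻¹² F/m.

A ≈ 20.8 mm²

A = Cd/(κε₀) = 1.40×10⁻¹³ × 2.76×10⁻³ / (2.10 × 8.85×10⁻¹²) = 2.08×10⁻⁵ m².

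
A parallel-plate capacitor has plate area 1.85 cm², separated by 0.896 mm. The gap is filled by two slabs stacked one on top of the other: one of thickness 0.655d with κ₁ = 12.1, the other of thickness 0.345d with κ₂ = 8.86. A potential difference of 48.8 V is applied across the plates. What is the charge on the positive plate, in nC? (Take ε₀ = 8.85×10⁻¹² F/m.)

A = 1.85 cm² = 1.85×10⁻⁴ m².
Stacked slabs ⇒ two capacitors in series, each with the full plate area.
C₁ = κ₁ε₀A/d₁ = 12.1 × 8.85×10⁻¹² × 1.85×10⁻⁴ / 5.87×10⁻⁴ = 3.38×10⁻¹¹ F.
C₂ = κ₂ε₀A/d₂ = 8.86 × 8.85×10⁻¹² × 1.85×10⁻⁴ / 3.09×10⁻⁴ = 4.69×10⁻¹¹ F.
C = (1/C₁ + 1/C₂)⁻¹ = 1.96×10⁻¹¹ F.
Q = CV = 1.96×10⁻¹¹ × 48.8 = 9.58×10⁻¹⁰ C.

Q ≈ 0.958 nC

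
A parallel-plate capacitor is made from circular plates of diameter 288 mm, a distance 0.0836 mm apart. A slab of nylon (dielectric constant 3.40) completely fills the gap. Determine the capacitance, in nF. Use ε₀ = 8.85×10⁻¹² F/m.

23.4 nF

A = π(288/2 mm)² = 6.51×10⁻² m².
C = κε₀A/d = 3.40 × 8.85×10⁻¹² × 6.51×10⁻² / 8.36×10⁻⁵ = 2.34×10⁻⁸ F.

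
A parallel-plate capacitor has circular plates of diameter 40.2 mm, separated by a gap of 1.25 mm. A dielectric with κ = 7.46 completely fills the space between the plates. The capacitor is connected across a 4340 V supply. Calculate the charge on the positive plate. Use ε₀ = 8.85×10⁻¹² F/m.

A = π(40.2/2 mm)² = 1.27×10⁻³ m².
C = κε₀A/d = 7.46 × 8.85×10⁻¹² × 1.27×10⁻³ / 1.25×10⁻³ = 6.70×10⁻¹¹ F.
Q = CV = 6.70×10⁻¹¹ × 4340 = 2.91×10⁻⁷ C.

291 nC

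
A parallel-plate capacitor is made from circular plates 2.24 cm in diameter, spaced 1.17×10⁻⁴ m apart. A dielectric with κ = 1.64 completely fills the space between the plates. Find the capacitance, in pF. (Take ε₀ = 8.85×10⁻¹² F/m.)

48.9 pF

A = π(2.24/2 cm)² = 3.94×10⁻⁴ m².
C = κε₀A/d = 1.64 × 8.85×10⁻¹² × 3.94×10⁻⁴ / 1.17×10⁻⁴ = 4.89×10⁻¹¹ F.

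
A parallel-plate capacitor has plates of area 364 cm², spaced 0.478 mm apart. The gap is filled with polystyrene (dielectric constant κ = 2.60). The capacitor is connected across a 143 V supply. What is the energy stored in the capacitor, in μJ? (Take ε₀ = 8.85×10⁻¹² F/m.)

A = 364 cm² = 3.64×10⁻² m².
C = κε₀A/d = 2.60 × 8.85×10⁻¹² × 3.64×10⁻² / 4.78×10⁻⁴ = 1.75×10⁻⁹ F.
U = ½CV² = ½ × 1.75×10⁻⁹ × (143)² = 1.79×10⁻⁵ J.

U ≈ 17.9 μJ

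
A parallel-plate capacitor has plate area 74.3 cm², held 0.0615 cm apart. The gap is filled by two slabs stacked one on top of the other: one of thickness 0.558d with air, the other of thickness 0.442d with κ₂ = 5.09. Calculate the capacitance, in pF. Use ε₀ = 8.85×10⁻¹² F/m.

166 pF

A = 74.3 cm² = 7.43×10⁻³ m².
Stacked slabs ⇒ two capacitors in series, each with the full plate area.
C₁ = κ₁ε₀A/d₁ = 1.00 × 8.85×10⁻¹² × 7.43×10⁻³ / 3.43×10⁻⁴ = 1.92×10⁻¹⁰ F.
C₂ = κ₂ε₀A/d₂ = 5.09 × 8.85×10⁻¹² × 7.43×10⁻³ / 2.72×10⁻⁴ = 1.23×10⁻⁹ F.
C = (1/C₁ + 1/C₂)⁻¹ = 1.66×10⁻¹⁰ F.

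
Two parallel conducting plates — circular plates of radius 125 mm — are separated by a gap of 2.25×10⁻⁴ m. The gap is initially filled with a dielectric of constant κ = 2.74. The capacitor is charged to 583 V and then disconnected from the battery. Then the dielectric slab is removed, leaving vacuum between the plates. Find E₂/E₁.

2.74

Isolated ⇒ Q is held fixed.
V₂ = Q/C₂ = V₁/0.365; E = V/d, so E₂/E₁ = (V₂/V₁)(d₁/d₂) = 2.74.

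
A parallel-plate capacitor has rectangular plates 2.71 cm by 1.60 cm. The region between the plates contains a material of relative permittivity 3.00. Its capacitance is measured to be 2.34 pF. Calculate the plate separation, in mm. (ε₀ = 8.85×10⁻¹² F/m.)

A = 2.71 × 1.60 cm² = 4.34×10⁻⁴ m².
d = κε₀A/C = 3.00 × 8.85×10⁻¹² × 4.34×10⁻⁴ / 2.34×10⁻¹² = 4.92×10⁻³ m.

d ≈ 4.92 mm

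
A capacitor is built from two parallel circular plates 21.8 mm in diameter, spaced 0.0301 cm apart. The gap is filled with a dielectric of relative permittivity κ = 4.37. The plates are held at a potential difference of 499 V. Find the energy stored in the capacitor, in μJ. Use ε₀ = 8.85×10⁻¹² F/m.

U ≈ 5.97 μJ

A = π(21.8/2 mm)² = 3.73×10⁻⁴ m².
C = κε₀A/d = 4.37 × 8.85×10⁻¹² × 3.73×10⁻⁴ / 3.01×10⁻⁴ = 4.80×10⁻¹¹ F.
U = ½CV² = ½ × 4.80×10⁻¹¹ × (499)² = 5.97×10⁻⁶ J.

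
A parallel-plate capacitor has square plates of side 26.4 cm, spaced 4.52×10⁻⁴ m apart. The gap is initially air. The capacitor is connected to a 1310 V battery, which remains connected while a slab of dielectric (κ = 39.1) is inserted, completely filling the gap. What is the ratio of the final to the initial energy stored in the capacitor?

Battery connected ⇒ V is held fixed.
C₂ = 39.1 C₁ and U = ½CV², so U₂/U₁ = C₂/C₁ = 39.1.

39.1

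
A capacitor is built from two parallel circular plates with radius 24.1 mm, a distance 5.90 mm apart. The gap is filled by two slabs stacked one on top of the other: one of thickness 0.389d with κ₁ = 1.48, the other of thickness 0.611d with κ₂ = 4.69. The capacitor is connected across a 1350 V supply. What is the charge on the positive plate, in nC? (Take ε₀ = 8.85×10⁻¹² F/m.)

9.40 nC

A = π(24.1 mm)² = 1.82×10⁻³ m².
Stacked slabs ⇒ two capacitors in series, each with the full plate area.
C₁ = κ₁ε₀A/d₁ = 1.48 × 8.85×10⁻¹² × 1.82×10⁻³ / 2.30×10⁻³ = 1.04×10⁻¹¹ F.
C₂ = κ₂ε₀A/d₂ = 4.69 × 8.85×10⁻¹² × 1.82×10⁻³ / 3.60×10⁻³ = 2.10×10⁻¹¹ F.
C = (1/C₁ + 1/C₂)⁻¹ = 6.96×10⁻¹² F.
Q = CV = 6.96×10⁻¹² × 1350 = 9.40×10⁻⁹ C.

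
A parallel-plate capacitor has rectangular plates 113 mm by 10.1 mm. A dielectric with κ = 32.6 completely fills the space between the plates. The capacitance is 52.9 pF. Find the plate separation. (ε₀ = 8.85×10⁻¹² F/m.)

d ≈ 6.22 mm

A = 113 × 10.1 mm² = 1.14×10⁻³ m².
d = κε₀A/C = 32.6 × 8.85×10⁻¹² × 1.14×10⁻³ / 5.29×10⁻¹¹ = 6.22×10⁻³ m.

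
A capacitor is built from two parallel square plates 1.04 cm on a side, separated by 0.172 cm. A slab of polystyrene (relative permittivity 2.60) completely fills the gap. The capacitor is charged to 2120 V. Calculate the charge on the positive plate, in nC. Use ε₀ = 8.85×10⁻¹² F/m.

A = (1.04 cm)² = 1.08×10⁻⁴ m².
C = κε₀A/d = 2.60 × 8.85×10⁻¹² × 1.08×10⁻⁴ / 1.72×10⁻³ = 1.45×10⁻¹² F.
Q = CV = 1.45×10⁻¹² × 2120 = 3.07×10⁻⁹ C.

3.07 nC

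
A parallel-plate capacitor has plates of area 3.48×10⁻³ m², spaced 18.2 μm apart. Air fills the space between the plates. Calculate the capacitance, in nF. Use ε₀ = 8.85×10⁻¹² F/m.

C = ε₀A/d = 8.85×10⁻¹² × 3.48×10⁻³ / 1.82×10⁻⁵ = 1.69×10⁻⁹ F.

1.69 nF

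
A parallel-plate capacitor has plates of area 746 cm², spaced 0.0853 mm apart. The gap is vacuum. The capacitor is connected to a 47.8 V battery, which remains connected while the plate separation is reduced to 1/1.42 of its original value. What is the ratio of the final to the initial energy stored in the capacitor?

Battery connected ⇒ V is held fixed.
C₂ = 1.42 C₁ and U = ½CV², so U₂/U₁ = C₂/C₁ = 1.42.

1.42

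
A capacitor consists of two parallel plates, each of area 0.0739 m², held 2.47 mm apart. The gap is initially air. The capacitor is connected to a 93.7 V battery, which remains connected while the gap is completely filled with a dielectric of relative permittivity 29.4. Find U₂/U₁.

Battery connected ⇒ V is held fixed.
C₂ = 29.4 C₁ and U = ½CV², so U₂/U₁ = C₂/C₁ = 29.4.

U₂/U₁ ≈ 29.4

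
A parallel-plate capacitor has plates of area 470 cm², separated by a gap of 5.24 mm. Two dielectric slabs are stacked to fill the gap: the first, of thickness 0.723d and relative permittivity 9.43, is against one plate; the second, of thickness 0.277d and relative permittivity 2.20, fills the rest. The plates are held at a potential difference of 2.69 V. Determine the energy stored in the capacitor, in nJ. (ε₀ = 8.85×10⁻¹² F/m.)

A = 470 cm² = 4.70×10⁻² m².
Stacked slabs ⇒ two capacitors in series, each with the full plate area.
C₁ = κ₁ε₀A/d₁ = 9.43 × 8.85×10⁻¹² × 4.70×10⁻² / 3.79×10⁻³ = 1.04×10⁻⁹ F.
C₂ = κ₂ε₀A/d₂ = 2.20 × 8.85×10⁻¹² × 4.70×10⁻² / 1.45×10⁻³ = 6.30×10⁻¹⁰ F.
C = (1/C₁ + 1/C₂)⁻¹ = 3.92×10⁻¹⁰ F.
U = ½CV² = ½ × 3.92×10⁻¹⁰ × (2.69)² = 1.42×10⁻⁹ J.

1.42 nJ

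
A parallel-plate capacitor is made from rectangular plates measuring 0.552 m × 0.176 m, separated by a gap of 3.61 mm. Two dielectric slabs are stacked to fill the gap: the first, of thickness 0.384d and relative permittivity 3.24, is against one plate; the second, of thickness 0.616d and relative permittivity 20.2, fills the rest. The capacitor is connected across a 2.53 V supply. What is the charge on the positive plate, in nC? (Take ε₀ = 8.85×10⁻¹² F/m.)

4.04 nC

A = 0.552 × 0.176 m² = 9.72×10⁻² m².
Stacked slabs ⇒ two capacitors in series, each with the full plate area.
C₁ = κ₁ε₀A/d₁ = 3.24 × 8.85×10⁻¹² × 9.72×10⁻² / 1.39×10⁻³ = 2.01×10⁻⁹ F.
C₂ = κ₂ε₀A/d₂ = 20.2 × 8.85×10⁻¹² × 9.72×10⁻² / 2.22×10⁻³ = 7.81×10⁻⁹ F.
C = (1/C₁ + 1/C₂)⁻¹ = 1.60×10⁻⁹ F.
Q = CV = 1.60×10⁻⁹ × 2.53 = 4.04×10⁻⁹ C.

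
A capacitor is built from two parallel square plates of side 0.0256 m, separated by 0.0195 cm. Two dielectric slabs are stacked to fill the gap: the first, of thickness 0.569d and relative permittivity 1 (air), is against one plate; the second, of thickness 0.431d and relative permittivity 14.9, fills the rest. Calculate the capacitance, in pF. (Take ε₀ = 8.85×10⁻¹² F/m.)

C ≈ 49.7 pF

A = (0.0256 m)² = 6.55×10⁻⁴ m².
Stacked slabs ⇒ two capacitors in series, each with the full plate area.
C₁ = κ₁ε₀A/d₁ = 1.00 × 8.85×10⁻¹² × 6.55×10⁻⁴ / 1.11×10⁻⁴ = 5.23×10⁻¹¹ F.
C₂ = κ₂ε₀A/d₂ = 14.9 × 8.85×10⁻¹² × 6.55×10⁻⁴ / 8.40×10⁻⁵ = 1.03×10⁻⁹ F.
C = (1/C₁ + 1/C₂)⁻¹ = 4.97×10⁻¹¹ F.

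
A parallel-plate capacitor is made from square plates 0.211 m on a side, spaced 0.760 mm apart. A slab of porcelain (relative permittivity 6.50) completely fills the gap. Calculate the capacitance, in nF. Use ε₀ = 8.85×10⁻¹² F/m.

3.37 nF

A = (0.211 m)² = 4.45×10⁻² m².
C = κε₀A/d = 6.50 × 8.85×10⁻¹² × 4.45×10⁻² / 7.60×10⁻⁴ = 3.37×10⁻⁹ F.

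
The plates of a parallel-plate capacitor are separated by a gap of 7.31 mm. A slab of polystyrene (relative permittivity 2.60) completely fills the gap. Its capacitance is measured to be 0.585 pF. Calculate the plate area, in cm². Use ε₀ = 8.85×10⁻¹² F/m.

A = Cd/(κε₀) = 5.85×10⁻¹³ × 7.31×10⁻³ / (2.60 × 8.85×10⁻¹²) = 1.86×10⁻⁴ m².

A ≈ 1.86 cm²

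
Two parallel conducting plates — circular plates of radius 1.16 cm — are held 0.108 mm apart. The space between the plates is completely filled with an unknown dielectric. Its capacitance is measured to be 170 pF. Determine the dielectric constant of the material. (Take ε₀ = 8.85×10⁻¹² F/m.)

A = π(1.16 cm)² = 4.23×10⁻⁴ m².
κ = Cd/(ε₀A) = 1.70×10⁻¹⁰ × 1.08×10⁻⁴ / (8.85×10⁻¹² × 4.23×10⁻⁴) = 4.91.

κ ≈ 4.91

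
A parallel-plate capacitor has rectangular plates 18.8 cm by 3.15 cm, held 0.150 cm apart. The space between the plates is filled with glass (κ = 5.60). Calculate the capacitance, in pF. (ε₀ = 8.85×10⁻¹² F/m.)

A = 18.8 × 3.15 cm² = 5.92×10⁻³ m².
C = κε₀A/d = 5.60 × 8.85×10⁻¹² × 5.92×10⁻³ / 1.50×10⁻³ = 1.96×10⁻¹⁰ F.

196 pF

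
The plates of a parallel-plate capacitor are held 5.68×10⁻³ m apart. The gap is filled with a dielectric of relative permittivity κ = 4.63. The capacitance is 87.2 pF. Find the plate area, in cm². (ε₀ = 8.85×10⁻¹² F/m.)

A ≈ 121 cm²

A = Cd/(κε₀) = 8.72×10⁻¹¹ × 5.68×10⁻³ / (4.63 × 8.85×10⁻¹²) = 1.21×10⁻² m².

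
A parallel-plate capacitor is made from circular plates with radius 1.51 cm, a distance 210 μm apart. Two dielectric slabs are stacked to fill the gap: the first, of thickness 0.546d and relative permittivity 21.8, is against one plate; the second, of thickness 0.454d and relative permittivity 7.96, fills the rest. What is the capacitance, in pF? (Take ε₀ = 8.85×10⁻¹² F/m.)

C ≈ 368 pF

A = π(1.51 cm)² = 7.16×10⁻⁴ m².
Stacked slabs ⇒ two capacitors in series, each with the full plate area.
C₁ = κ₁ε₀A/d₁ = 21.8 × 8.85×10⁻¹² × 7.16×10⁻⁴ / 1.15×10⁻⁴ = 1.21×10⁻⁹ F.
C₂ = κ₂ε₀A/d₂ = 7.96 × 8.85×10⁻¹² × 7.16×10⁻⁴ / 9.53×10⁻⁵ = 5.29×10⁻¹⁰ F.
C = (1/C₁ + 1/C₂)⁻¹ = 3.68×10⁻¹⁰ F.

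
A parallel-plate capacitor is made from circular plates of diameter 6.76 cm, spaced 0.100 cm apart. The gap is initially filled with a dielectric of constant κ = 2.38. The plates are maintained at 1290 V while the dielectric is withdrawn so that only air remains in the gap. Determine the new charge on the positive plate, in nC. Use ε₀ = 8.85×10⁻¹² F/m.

41.0 nC

A = π(6.76/2 cm)² = 3.59×10⁻³ m².
Initially C₁ = κε₀A/d = 2.38 × 8.85×10⁻¹² × 3.59×10⁻³ / 1.00×10⁻³ = 7.56×10⁻¹¹ F.
Q₁ = 9.75×10⁻⁸ C.
Battery connected ⇒ V is held fixed. C₂ = 0.420 C₁ and Q = CV, so Q₂/Q₁ = C₂/C₁ = 0.420.
Q₂ = 0.420 × 9.75×10⁻⁸ = 4.10×10⁻⁸ C.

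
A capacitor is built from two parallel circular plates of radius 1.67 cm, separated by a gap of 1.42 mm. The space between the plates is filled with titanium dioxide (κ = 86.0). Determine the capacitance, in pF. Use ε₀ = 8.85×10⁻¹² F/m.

C ≈ 470 pF

A = π(1.67 cm)² = 8.76×10⁻⁴ m².
C = κε₀A/d = 86.0 × 8.85×10⁻¹² × 8.76×10⁻⁴ / 1.42×10⁻³ = 4.70×10⁻¹⁰ F.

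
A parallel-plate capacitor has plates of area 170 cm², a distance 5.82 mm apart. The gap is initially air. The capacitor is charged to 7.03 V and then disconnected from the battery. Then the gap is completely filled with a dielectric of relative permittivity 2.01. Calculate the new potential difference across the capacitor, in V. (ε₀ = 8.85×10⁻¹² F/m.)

V ≈ 3.50 V

A = 170 cm² = 1.70×10⁻² m².
Initially C₁ = ε₀A/d = 8.85×10⁻¹² × 1.70×10⁻² / 5.82×10⁻³ = 2.59×10⁻¹¹ F.
V₁ = 7.03 V.
Isolated ⇒ Q is held fixed. C₂ = 2.01 C₁ and V = Q/C, so V₂/V₁ = C₁/C₂ = 0.498.
V₂ = 0.498 × 7.03 = 3.50 V.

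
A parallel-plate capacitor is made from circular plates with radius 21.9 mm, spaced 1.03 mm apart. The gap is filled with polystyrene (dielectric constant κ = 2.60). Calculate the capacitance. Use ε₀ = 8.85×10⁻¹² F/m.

33.7 pF

A = π(21.9 mm)² = 1.51×10⁻³ m².
C = κε₀A/d = 2.60 × 8.85×10⁻¹² × 1.51×10⁻³ / 1.03×10⁻³ = 3.37×10⁻¹¹ F.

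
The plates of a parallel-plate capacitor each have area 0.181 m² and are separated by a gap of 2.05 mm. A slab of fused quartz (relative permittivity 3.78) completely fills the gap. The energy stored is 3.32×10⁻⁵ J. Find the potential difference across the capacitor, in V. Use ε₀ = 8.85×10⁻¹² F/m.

V ≈ 150 V

C = κε₀A/d = 3.78 × 8.85×10⁻¹² × 0.181 / 2.05×10⁻³ = 2.95×10⁻⁹ F.
V = √(2U/C) = √(2 × 3.32×10⁻⁵ / 2.95×10⁻⁹) = 1.50×10² V.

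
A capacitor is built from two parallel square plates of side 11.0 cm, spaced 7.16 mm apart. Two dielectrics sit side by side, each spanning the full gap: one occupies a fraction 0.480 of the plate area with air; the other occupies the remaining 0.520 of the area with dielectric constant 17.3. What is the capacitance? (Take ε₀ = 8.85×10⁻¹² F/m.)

A = (11.0 cm)² = 1.21×10⁻² m².
Side-by-side slabs ⇒ two capacitors in parallel, each spanning the full gap.
C₁ = κ₁ε₀A₁/d = 1.00 × 8.85×10⁻¹² × 5.81×10⁻³ / 7.16×10⁻³ = 7.18×10⁻¹² F.
C₂ = κ₂ε₀A₂/d = 17.3 × 8.85×10⁻¹² × 6.29×10⁻³ / 7.16×10⁻³ = 1.35×10⁻¹⁰ F.
C = C₁ + C₂ = 1.42×10⁻¹⁰ F.

C ≈ 142 pF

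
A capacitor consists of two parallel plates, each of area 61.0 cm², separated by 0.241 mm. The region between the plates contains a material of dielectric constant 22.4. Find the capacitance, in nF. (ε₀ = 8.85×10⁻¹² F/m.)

A = 61.0 cm² = 6.10×10⁻³ m².
C = κε₀A/d = 22.4 × 8.85×10⁻¹² × 6.10×10⁻³ / 2.41×10⁻⁴ = 5.02×10⁻⁹ F.

C ≈ 5.02 nF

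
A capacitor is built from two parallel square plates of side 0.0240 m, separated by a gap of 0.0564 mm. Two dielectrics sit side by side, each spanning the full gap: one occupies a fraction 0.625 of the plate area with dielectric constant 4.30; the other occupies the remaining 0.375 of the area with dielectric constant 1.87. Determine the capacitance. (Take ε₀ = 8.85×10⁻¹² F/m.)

A = (0.0240 m)² = 5.76×10⁻⁴ m².
Side-by-side slabs ⇒ two capacitors in parallel, each spanning the full gap.
C₁ = κ₁ε₀A₁/d = 4.30 × 8.85×10⁻¹² × 3.60×10⁻⁴ / 5.64×10⁻⁵ = 2.43×10⁻¹⁰ F.
C₂ = κ₂ε₀A₂/d = 1.87 × 8.85×10⁻¹² × 2.16×10⁻⁴ / 5.64×10⁻⁵ = 6.34×10⁻¹¹ F.
C = C₁ + C₂ = 3.06×10⁻¹⁰ F.

306 pF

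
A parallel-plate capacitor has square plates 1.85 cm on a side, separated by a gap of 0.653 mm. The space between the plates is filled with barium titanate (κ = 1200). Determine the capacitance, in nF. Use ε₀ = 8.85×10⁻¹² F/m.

5.57 nF

A = (1.85 cm)² = 3.42×10⁻⁴ m².
C = κε₀A/d = 1200 × 8.85×10⁻¹² × 3.42×10⁻⁴ / 6.53×10⁻⁴ = 5.57×10⁻⁹ F.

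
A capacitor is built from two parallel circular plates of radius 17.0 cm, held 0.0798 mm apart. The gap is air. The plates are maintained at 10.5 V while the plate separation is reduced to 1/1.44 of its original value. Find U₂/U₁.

Battery connected ⇒ V is held fixed.
C₂ = 1.44 C₁ and U = ½CV², so U₂/U₁ = C₂/C₁ = 1.44.

1.44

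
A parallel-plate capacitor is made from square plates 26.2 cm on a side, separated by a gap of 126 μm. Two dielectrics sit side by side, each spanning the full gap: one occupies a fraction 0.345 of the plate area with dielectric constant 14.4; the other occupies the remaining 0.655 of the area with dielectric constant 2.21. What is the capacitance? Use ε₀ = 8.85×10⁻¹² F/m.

C ≈ 30.9 nF

A = (26.2 cm)² = 6.86×10⁻² m².
Side-by-side slabs ⇒ two capacitors in parallel, each spanning the full gap.
C₁ = κ₁ε₀A₁/d = 14.4 × 8.85×10⁻¹² × 2.37×10⁻² / 1.26×10⁻⁴ = 2.40×10⁻⁸ F.
C₂ = κ₂ε₀A₂/d = 2.21 × 8.85×10⁻¹² × 4.50×10⁻² / 1.26×10⁻⁴ = 6.98×10⁻⁹ F.
C = C₁ + C₂ = 3.09×10⁻⁸ F.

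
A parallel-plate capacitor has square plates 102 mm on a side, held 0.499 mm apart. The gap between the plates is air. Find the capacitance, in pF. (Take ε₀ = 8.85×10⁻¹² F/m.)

185 pF

A = (102 mm)² = 1.04×10⁻² m².
C = ε₀A/d = 8.85×10⁻¹² × 1.04×10⁻² / 4.99×10⁻⁴ = 1.85×10⁻¹⁰ F.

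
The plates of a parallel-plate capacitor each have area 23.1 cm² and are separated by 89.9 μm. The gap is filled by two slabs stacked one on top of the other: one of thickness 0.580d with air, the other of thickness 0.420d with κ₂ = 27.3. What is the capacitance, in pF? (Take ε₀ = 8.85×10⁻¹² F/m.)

A = 23.1 cm² = 2.31×10⁻³ m².
Stacked slabs ⇒ two capacitors in series, each with the full plate area.
C₁ = κ₁ε₀A/d₁ = 1.00 × 8.85×10⁻¹² × 2.31×10⁻³ / 5.21×10⁻⁵ = 3.92×10⁻¹⁰ F.
C₂ = κ₂ε₀A/d₂ = 27.3 × 8.85×10⁻¹² × 2.31×10⁻³ / 3.78×10⁻⁵ = 1.48×10⁻⁸ F.
C = (1/C₁ + 1/C₂)⁻¹ = 3.82×10⁻¹⁰ F.

C ≈ 382 pF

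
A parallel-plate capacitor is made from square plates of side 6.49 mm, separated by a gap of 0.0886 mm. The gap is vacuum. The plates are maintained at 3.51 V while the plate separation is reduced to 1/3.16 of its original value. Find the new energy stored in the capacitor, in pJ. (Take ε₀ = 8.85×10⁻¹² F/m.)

A = (6.49 mm)² = 4.21×10⁻⁵ m².
Initially C₁ = ε₀A/d = 8.85×10⁻¹² × 4.21×10⁻⁵ / 8.86×10⁻⁵ = 4.21×10⁻¹² F.
U₁ = 2.59×10⁻¹¹ J.
Battery connected ⇒ V is held fixed. C₂ = 3.16 C₁ and U = ½CV², so U₂/U₁ = C₂/C₁ = 3.16.
U₂ = 3.16 × 2.59×10⁻¹¹ = 8.19×10⁻¹¹ J.

U ≈ 81.9 pJ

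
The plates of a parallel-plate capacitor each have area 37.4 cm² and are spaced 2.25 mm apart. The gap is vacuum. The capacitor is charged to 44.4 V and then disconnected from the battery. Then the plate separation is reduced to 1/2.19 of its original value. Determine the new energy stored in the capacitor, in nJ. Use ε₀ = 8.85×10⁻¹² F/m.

U ≈ 6.62 nJ

A = 37.4 cm² = 3.74×10⁻³ m².
Initially C₁ = ε₀A/d = 8.85×10⁻¹² × 3.74×10⁻³ / 2.25×10⁻³ = 1.47×10⁻¹¹ F.
U₁ = 1.45×10⁻⁸ J.
Isolated ⇒ Q is held fixed. C₂ = 2.19 C₁ and U = Q²/(2C), so U₂/U₁ = C₁/C₂ = 0.457.
U₂ = 0.457 × 1.45×10⁻⁸ = 6.62×10⁻⁹ J.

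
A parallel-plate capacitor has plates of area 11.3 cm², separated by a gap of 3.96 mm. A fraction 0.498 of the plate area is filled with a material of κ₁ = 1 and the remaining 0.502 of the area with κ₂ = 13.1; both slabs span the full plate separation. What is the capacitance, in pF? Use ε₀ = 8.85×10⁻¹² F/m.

C ≈ 17.9 pF

A = 11.3 cm² = 1.13×10⁻³ m².
Side-by-side slabs ⇒ two capacitors in parallel, each spanning the full gap.
C₁ = κ₁ε₀A₁/d = 1.00 × 8.85×10⁻¹² × 5.63×10⁻⁴ / 3.96×10⁻³ = 1.26×10⁻¹² F.
C₂ = κ₂ε₀A₂/d = 13.1 × 8.85×10⁻¹² × 5.67×10⁻⁴ / 3.96×10⁻³ = 1.66×10⁻¹¹ F.
C = C₁ + C₂ = 1.79×10⁻¹¹ F.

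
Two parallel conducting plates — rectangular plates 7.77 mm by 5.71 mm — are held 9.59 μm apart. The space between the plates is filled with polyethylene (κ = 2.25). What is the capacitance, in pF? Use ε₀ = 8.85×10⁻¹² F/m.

C ≈ 92.1 pF

A = 7.77 × 5.71 mm² = 4.44×10⁻⁵ m².
C = κε₀A/d = 2.25 × 8.85×10⁻¹² × 4.44×10⁻⁵ / 9.59×10⁻⁶ = 9.21×10⁻¹¹ F.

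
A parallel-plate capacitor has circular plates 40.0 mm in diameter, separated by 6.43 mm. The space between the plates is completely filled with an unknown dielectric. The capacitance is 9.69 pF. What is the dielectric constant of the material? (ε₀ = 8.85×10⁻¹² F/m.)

κ ≈ 5.60

A = π(40.0/2 mm)² = 1.26×10⁻³ m².
κ = Cd/(ε₀A) = 9.69×10⁻¹² × 6.43×10⁻³ / (8.85×10⁻¹² × 1.26×10⁻³) = 5.60.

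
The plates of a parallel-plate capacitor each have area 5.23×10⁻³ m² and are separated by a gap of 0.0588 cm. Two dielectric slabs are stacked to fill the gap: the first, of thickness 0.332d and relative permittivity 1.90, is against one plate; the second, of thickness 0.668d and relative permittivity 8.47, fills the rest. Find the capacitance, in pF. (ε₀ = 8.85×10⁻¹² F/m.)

Stacked slabs ⇒ two capacitors in series, each with the full plate area.
C₁ = κ₁ε₀A/d₁ = 1.90 × 8.85×10⁻¹² × 5.23×10⁻³ / 1.95×10⁻⁴ = 4.50×10⁻¹⁰ F.
C₂ = κ₂ε₀A/d₂ = 8.47 × 8.85×10⁻¹² × 5.23×10⁻³ / 3.93×10⁻⁴ = 9.98×10⁻¹⁰ F.
C = (1/C₁ + 1/C₂)⁻¹ = 3.10×10⁻¹⁰ F.

310 pF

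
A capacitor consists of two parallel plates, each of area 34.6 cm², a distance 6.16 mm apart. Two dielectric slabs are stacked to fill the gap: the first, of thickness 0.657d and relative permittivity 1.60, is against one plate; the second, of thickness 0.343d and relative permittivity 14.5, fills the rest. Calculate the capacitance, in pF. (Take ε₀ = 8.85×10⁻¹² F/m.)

C ≈ 11.4 pF

A = 34.6 cm² = 3.46×10⁻³ m².
Stacked slabs ⇒ two capacitors in series, each with the full plate area.
C₁ = κ₁ε₀A/d₁ = 1.60 × 8.85×10⁻¹² × 3.46×10⁻³ / 4.05×10⁻³ = 1.21×10⁻¹¹ F.
C₂ = κ₂ε₀A/d₂ = 14.5 × 8.85×10⁻¹² × 3.46×10⁻³ / 2.11×10⁻³ = 2.10×10⁻¹⁰ F.
C = (1/C₁ + 1/C₂)⁻¹ = 1.14×10⁻¹¹ F.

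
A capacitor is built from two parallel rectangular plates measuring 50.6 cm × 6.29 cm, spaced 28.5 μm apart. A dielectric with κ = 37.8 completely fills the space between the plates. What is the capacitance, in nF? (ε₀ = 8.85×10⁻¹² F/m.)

C ≈ 374 nF

A = 50.6 × 6.29 cm² = 3.18×10⁻² m².
C = κε₀A/d = 37.8 × 8.85×10⁻¹² × 3.18×10⁻² / 2.85×10⁻⁵ = 3.74×10⁻⁷ F.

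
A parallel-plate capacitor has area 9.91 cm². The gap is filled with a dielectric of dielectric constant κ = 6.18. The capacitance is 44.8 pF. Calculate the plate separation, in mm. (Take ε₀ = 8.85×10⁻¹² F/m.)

A = 9.91 cm² = 9.91×10⁻⁴ m².
d = κε₀A/C = 6.18 × 8.85×10⁻¹² × 9.91×10⁻⁴ / 4.48×10⁻¹¹ = 1.21×10⁻³ m.

1.21 mm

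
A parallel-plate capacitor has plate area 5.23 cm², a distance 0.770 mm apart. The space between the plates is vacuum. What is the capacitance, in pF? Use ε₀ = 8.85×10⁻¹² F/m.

C ≈ 6.01 pF

A = 5.23 cm² = 5.23×10⁻⁴ m².
C = ε₀A/d = 8.85×10⁻¹² × 5.23×10⁻⁴ / 7.70×10⁻⁴ = 6.01×10⁻¹² F.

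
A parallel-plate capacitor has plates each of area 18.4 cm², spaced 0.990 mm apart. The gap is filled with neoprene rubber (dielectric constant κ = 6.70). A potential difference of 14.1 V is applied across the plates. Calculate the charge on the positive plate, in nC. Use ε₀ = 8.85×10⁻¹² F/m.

A = 18.4 cm² = 1.84×10⁻³ m².
C = κε₀A/d = 6.70 × 8.85×10⁻¹² × 1.84×10⁻³ / 9.90×10⁻⁴ = 1.10×10⁻¹⁰ F.
Q = CV = 1.10×10⁻¹⁰ × 14.1 = 1.55×10⁻⁹ C.

1.55 nC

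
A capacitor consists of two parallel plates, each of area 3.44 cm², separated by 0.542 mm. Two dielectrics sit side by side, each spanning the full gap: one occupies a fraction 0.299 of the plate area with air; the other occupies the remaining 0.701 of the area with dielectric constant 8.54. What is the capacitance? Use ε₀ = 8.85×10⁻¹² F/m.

C ≈ 35.3 pF

A = 3.44 cm² = 3.44×10⁻⁴ m².
Side-by-side slabs ⇒ two capacitors in parallel, each spanning the full gap.
C₁ = κ₁ε₀A₁/d = 1.00 × 8.85×10⁻¹² × 1.03×10⁻⁴ / 5.42×10⁻⁴ = 1.68×10⁻¹² F.
C₂ = κ₂ε₀A₂/d = 8.54 × 8.85×10⁻¹² × 2.41×10⁻⁴ / 5.42×10⁻⁴ = 3.36×10⁻¹¹ F.
C = C₁ + C₂ = 3.53×10⁻¹¹ F.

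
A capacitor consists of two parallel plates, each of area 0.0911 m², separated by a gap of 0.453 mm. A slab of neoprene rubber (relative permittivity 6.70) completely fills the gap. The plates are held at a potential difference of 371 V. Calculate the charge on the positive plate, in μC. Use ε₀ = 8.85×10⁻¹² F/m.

Q ≈ 4.42 μC

C = κε₀A/d = 6.70 × 8.85×10⁻¹² × 9.11×10⁻² / 4.53×10⁻⁴ = 1.19×10⁻⁸ F.
Q = CV = 1.19×10⁻⁸ × 371 = 4.42×10⁻⁶ C.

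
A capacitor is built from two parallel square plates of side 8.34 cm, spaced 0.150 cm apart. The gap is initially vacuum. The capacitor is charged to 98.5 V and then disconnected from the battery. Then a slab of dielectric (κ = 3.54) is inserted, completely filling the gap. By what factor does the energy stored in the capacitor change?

U₂/U₁ ≈ 0.282

Isolated ⇒ Q is held fixed.
C₂ = 3.54 C₁ and U = Q²/(2C), so U₂/U₁ = C₁/C₂ = 0.282.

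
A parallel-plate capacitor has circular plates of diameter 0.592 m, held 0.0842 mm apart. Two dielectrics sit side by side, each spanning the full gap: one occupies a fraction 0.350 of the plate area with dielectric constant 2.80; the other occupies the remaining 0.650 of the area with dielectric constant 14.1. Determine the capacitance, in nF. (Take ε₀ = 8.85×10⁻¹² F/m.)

294 nF

A = π(0.592/2 m)² = 0.275 m².
Side-by-side slabs ⇒ two capacitors in parallel, each spanning the full gap.
C₁ = κ₁ε₀A₁/d = 2.80 × 8.85×10⁻¹² × 9.63×10⁻² / 8.42×10⁻⁵ = 2.84×10⁻⁸ F.
C₂ = κ₂ε₀A₂/d = 14.1 × 8.85×10⁻¹² × 0.179 / 8.42×10⁻⁵ = 2.65×10⁻⁷ F.
C = C₁ + C₂ = 2.94×10⁻⁷ F.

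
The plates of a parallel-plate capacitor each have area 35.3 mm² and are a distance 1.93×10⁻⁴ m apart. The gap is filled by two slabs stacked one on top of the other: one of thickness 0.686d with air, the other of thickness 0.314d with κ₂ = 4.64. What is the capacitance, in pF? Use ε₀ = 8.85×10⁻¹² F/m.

A = 35.3 mm² = 3.53×10⁻⁵ m².
Stacked slabs ⇒ two capacitors in series, each with the full plate area.
C₁ = κ₁ε₀A/d₁ = 1.00 × 8.85×10⁻¹² × 3.53×10⁻⁵ / 1.32×10⁻⁴ = 2.36×10⁻¹² F.
C₂ = κ₂ε₀A/d₂ = 4.64 × 8.85×10⁻¹² × 3.53×10⁻⁵ / 6.06×10⁻⁵ = 2.39×10⁻¹¹ F.
C = (1/C₁ + 1/C₂)⁻¹ = 2.15×10⁻¹² F.

2.15 pF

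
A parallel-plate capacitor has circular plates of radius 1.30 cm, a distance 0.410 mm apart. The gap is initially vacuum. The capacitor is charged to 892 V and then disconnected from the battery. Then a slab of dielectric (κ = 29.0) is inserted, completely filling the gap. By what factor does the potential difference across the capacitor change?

Isolated ⇒ Q is held fixed.
C₂ = 29.0 C₁ and V = Q/C, so V₂/V₁ = C₁/C₂ = 0.0345.

V₂/V₁ ≈ 0.0345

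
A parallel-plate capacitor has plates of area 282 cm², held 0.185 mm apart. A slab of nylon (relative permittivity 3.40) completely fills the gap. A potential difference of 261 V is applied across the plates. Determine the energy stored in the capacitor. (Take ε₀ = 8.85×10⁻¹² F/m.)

A = 282 cm² = 2.82×10⁻² m².
C = κε₀A/d = 3.40 × 8.85×10⁻¹² × 2.82×10⁻² / 1.85×10⁻⁴ = 4.59×10⁻⁹ F.
U = ½CV² = ½ × 4.59×10⁻⁹ × (261)² = 1.56×10⁻⁴ J.

U ≈ 156 μJ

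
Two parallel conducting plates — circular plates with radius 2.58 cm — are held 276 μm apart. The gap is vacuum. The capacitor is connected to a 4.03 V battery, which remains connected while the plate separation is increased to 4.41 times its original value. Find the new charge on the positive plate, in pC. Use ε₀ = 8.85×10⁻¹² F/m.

A = π(2.58 cm)² = 2.09×10⁻³ m².
Initially C₁ = ε₀A/d = 8.85×10⁻¹² × 2.09×10⁻³ / 2.76×10⁻⁴ = 6.71×10⁻¹¹ F.
Q₁ = 2.70×10⁻¹⁰ C.
Battery connected ⇒ V is held fixed. C₂ = 0.227 C₁ and Q = CV, so Q₂/Q₁ = C₂/C₁ = 0.227.
Q₂ = 0.227 × 2.70×10⁻¹⁰ = 6.13×10⁻¹¹ C.

Q ≈ 61.3 pC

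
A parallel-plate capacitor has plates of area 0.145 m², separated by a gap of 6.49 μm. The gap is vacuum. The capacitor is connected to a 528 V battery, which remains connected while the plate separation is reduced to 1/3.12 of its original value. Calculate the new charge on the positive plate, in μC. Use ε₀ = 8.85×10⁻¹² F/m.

Initially C₁ = ε₀A/d = 8.85×10⁻¹² × 0.145 / 6.49×10⁻⁶ = 1.98×10⁻⁷ F.
Q₁ = 1.04×10⁻⁴ C.
Battery connected ⇒ V is held fixed. C₂ = 3.12 C₁ and Q = CV, so Q₂/Q₁ = C₂/C₁ = 3.12.
Q₂ = 3.12 × 1.04×10⁻⁴ = 3.26×10⁻⁴ C.

326 μC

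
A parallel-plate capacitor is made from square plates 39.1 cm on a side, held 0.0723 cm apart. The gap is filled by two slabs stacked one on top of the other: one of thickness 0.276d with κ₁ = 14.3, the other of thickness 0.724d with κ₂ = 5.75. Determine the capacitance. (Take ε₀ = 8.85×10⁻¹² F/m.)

A = (39.1 cm)² = 0.153 m².
Stacked slabs ⇒ two capacitors in series, each with the full plate area.
C₁ = κ₁ε₀A/d₁ = 14.3 × 8.85×10⁻¹² × 0.153 / 2.00×10⁻⁴ = 9.70×10⁻⁸ F.
C₂ = κ₂ε₀A/d₂ = 5.75 × 8.85×10⁻¹² × 0.153 / 5.23×10⁻⁴ = 1.49×10⁻⁸ F.
C = (1/C₁ + 1/C₂)⁻¹ = 1.29×10⁻⁸ F.

12.9 nF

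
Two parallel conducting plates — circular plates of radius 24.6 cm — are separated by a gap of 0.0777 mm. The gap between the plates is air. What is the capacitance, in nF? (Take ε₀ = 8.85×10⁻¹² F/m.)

C ≈ 21.7 nF

A = π(24.6 cm)² = 0.190 m².
C = ε₀A/d = 8.85×10⁻¹² × 0.190 / 7.77×10⁻⁵ = 2.17×10⁻⁸ F.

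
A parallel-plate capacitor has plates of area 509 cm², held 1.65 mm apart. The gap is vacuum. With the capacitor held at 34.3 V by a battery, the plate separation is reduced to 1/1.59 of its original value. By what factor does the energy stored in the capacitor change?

U₂/U₁ ≈ 1.59

Battery connected ⇒ V is held fixed.
C₂ = 1.59 C₁ and U = ½CV², so U₂/U₁ = C₂/C₁ = 1.59.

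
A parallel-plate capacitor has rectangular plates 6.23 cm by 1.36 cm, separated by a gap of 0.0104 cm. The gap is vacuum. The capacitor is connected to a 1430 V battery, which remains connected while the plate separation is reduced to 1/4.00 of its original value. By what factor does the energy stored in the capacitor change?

Battery connected ⇒ V is held fixed.
C₂ = 4.00 C₁ and U = ½CV², so U₂/U₁ = C₂/C₁ = 4.00.

4.00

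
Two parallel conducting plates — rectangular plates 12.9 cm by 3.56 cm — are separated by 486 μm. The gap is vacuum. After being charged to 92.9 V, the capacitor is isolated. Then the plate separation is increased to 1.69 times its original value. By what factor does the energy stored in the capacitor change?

Isolated ⇒ Q is held fixed.
C₂ = 0.592 C₁ and U = Q²/(2C), so U₂/U₁ = C₁/C₂ = 1.69.

U₂/U₁ ≈ 1.69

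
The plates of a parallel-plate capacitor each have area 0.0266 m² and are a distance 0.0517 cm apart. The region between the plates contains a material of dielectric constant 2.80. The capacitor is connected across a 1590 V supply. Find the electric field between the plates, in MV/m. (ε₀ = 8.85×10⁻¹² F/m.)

E = V/d = 1590 / 5.17×10⁻⁴ = 3.08×10⁶ V/m.

E ≈ 3.08 MV/m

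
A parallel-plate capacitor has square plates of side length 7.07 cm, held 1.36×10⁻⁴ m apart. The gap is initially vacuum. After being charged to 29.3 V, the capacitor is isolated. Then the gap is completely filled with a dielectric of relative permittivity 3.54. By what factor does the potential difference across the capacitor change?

Isolated ⇒ Q is held fixed.
C₂ = 3.54 C₁ and V = Q/C, so V₂/V₁ = C₁/C₂ = 0.282.

V₂/V₁ ≈ 0.282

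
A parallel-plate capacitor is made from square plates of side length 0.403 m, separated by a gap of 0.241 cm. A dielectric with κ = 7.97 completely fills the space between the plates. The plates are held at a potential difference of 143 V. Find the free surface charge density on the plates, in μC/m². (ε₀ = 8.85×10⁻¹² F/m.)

σ ≈ 4.19 μC/m²

A = (0.403 m)² = 0.162 m².
C = κε₀A/d = 7.97 × 8.85×10⁻¹² × 0.162 / 2.41×10⁻³ = 4.75×10⁻⁹ F.
σ = Q/A = CV/A = 4.75×10⁻⁹ × 143 / 0.162 = 4.19×10⁻⁶ C/m².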